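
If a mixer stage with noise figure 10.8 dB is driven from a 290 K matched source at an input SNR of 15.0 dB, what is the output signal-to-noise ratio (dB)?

By definition F = SNR_in/SNR_out, so in dB: SNR_out = SNR_in − NF
SNR_out = 15.0 − 10.8 = 4.2 dB

4.2 dB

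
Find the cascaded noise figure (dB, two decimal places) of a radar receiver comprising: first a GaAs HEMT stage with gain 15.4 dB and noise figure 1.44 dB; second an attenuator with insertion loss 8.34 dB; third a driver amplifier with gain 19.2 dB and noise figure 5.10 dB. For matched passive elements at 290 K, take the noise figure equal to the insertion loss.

Convert to linear (a loss of L dB is a gain of −L dB): F_i = 10^(NF_i/10), G_i = 10^(G_i,dB/10)
  Stage 1: F_1 = 10^(1.44/10) = 1.393, G_1 = 10^(15.4/10) = 34.67
  Stage 2: F_2 = 10^(8.34/10) = 6.823, G_2 = 10^(−8.34/10) = 0.1466
  Stage 3: F_3 = 10^(5.10/10) = 3.236, G_3 = 10^(19.2/10) = 83.18
Friis cascade:
  F = 1.393 + (6.823 − 1)/34.67 + (3.236 − 1)/5.082 = 2.001
NF = 10 log₁₀(2.001) = 3.01 dB

3.01 dB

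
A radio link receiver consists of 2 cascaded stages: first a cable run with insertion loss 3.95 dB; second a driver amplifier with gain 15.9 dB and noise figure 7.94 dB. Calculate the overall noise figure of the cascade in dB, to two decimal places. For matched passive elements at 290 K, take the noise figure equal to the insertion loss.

11.89 dB

Convert to linear (a loss of L dB is a gain of −L dB): F_i = 10^(NF_i/10), G_i = 10^(G_i,dB/10)
  Stage 1: F_1 = 10^(3.95/10) = 2.483, G_1 = 10^(−3.95/10) = 0.4027
  Stage 2: F_2 = 10^(7.94/10) = 6.223, G_2 = 10^(15.9/10) = 38.90
Friis cascade:
  F = 2.483 + (6.223 − 1)/0.4027 = 15.45
NF = 10 log₁₀(15.45) = 11.89 dB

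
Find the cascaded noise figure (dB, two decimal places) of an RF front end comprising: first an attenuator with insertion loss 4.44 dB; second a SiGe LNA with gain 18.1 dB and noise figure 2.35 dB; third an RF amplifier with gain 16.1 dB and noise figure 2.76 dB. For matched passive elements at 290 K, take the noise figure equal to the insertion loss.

6.82 dB

Convert to linear (a loss of L dB is a gain of −L dB): F_i = 10^(NF_i/10), G_i = 10^(G_i,dB/10)
  Stage 1: F_1 = 10^(4.44/10) = 2.780, G_1 = 10^(−4.44/10) = 0.3597
  Stage 2: F_2 = 10^(2.35/10) = 1.718, G_2 = 10^(18.1/10) = 64.57
  Stage 3: F_3 = 10^(2.76/10) = 1.888, G_3 = 10^(16.1/10) = 40.74
Friis cascade:
  F = 2.780 + (1.718 − 1)/0.3597 + (1.888 − 1)/23.23 = 4.814
NF = 10 log₁₀(4.814) = 6.82 dB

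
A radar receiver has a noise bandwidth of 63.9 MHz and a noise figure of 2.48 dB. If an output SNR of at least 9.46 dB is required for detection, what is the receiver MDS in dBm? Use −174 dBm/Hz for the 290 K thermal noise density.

Sensitivity = −174 + 10 log₁₀(B) + NF + SNR_min
= −174 + 78.06 + 2.48 + 9.46
= −84.00 dBm → −84.0 dBm

−84.0 dBm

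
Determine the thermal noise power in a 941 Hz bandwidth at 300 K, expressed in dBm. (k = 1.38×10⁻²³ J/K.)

P_n = kTB = 1.38×10⁻²³ × 300 × 9.41×10² = 3.90×10⁻¹⁸ W
In dBm: 10 log₁₀(3.90×10⁻¹⁸ / 10⁻³) = −144.1 dBm

−144.1 dBm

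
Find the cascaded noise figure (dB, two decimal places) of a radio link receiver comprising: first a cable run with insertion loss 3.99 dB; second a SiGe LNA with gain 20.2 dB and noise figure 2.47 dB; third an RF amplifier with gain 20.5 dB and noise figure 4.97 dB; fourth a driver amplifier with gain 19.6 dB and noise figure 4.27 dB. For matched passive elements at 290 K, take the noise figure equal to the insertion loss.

Convert to linear (a loss of L dB is a gain of −L dB): F_i = 10^(NF_i/10), G_i = 10^(G_i,dB/10)
  Stage 1: F_1 = 10^(3.99/10) = 2.506, G_1 = 10^(−3.99/10) = 0.3990
  Stage 2: F_2 = 10^(2.47/10) = 1.766, G_2 = 10^(20.2/10) = 104.7
  Stage 3: F_3 = 10^(4.97/10) = 3.141, G_3 = 10^(20.5/10) = 112.2
  Stage 4: F_4 = 10^(4.27/10) = 2.673, G_4 = 10^(19.6/10) = 91.20
Friis cascade:
  F = 2.506 + (1.766 − 1)/0.3990 + (3.141 − 1)/41.78 + (2.673 − 1)/4688 = 4.477
NF = 10 log₁₀(4.477) = 6.51 dB

6.51 dB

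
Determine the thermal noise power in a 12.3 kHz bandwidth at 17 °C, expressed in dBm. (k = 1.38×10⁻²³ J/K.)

T = 17 °C + 273.15 = 290.15 K
P_n = kTB = 1.38×10⁻²³ × 290.15 × 1.23×10⁴ = 4.93×10⁻¹⁷ W
In dBm: 10 log₁₀(4.93×10⁻¹⁷ / 10⁻³) = −133.1 dBm

−133.1 dBm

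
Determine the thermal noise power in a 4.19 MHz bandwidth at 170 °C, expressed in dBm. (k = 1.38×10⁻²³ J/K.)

−105.9 dBm

T = 170 °C + 273.15 = 443.15 K
P_n = kTB = 1.38×10⁻²³ × 443.15 × 4.19×10⁶ = 2.56×10⁻¹⁴ W
In dBm: 10 log₁₀(2.56×10⁻¹⁴ / 10⁻³) = −105.9 dBm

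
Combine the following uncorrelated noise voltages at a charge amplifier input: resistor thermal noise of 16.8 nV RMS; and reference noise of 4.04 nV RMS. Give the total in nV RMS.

17.3 nV

Uncorrelated sources add in power (mean-square): V_tot = √(ΣV_i²)
V_tot = √[(1.68×10⁻⁸)² + (4.04×10⁻⁹)²] = 1.73×10⁻⁸ V = 17.3 nV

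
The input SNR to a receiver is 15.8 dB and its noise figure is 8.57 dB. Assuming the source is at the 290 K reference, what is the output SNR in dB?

By definition F = SNR_in/SNR_out, so in dB: SNR_out = SNR_in − NF
SNR_out = 15.8 − 8.57 = 7.23 dB

7.23 dB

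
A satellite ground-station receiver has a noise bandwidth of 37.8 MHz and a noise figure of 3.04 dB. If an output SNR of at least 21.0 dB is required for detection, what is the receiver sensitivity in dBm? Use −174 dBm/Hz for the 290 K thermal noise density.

Sensitivity = −174 + 10 log₁₀(B) + NF + SNR_min
= −174 + 75.77 + 3.04 + 21.0
= −74.19 dBm → −74.2 dBm

−74.2 dBm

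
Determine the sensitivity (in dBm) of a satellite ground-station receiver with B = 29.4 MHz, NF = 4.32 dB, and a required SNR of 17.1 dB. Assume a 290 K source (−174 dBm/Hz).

−77.9 dBm

Sensitivity = −174 + 10 log₁₀(B) + NF + SNR_min
= −174 + 74.68 + 4.32 + 17.1
= −77.90 dBm → −77.9 dBm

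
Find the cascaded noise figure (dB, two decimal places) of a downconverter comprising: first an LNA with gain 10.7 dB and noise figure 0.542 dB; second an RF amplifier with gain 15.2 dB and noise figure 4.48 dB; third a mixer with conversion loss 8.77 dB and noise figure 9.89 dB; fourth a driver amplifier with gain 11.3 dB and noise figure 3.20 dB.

1.24 dB

Convert to linear (a loss of L dB is a gain of −L dB): F_i = 10^(NF_i/10), G_i = 10^(G_i,dB/10)
  Stage 1: F_1 = 10^(0.542/10) = 1.133, G_1 = 10^(10.7/10) = 11.75
  Stage 2: F_2 = 10^(4.48/10) = 2.805, G_2 = 10^(15.2/10) = 33.11
  Stage 3: F_3 = 10^(9.89/10) = 9.750, G_3 = 10^(−8.77/10) = 0.1327
  Stage 4: F_4 = 10^(3.20/10) = 2.089, G_4 = 10^(11.3/10) = 13.49
Friis cascade:
  F = 1.133 + (2.805 − 1)/11.75 + (9.750 − 1)/389.0 + (2.089 − 1)/51.64 = 1.330
NF = 10 log₁₀(1.330) = 1.24 dB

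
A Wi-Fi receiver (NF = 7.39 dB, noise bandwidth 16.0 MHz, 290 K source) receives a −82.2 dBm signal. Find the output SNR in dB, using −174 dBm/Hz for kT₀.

Noise floor: N = −174 + 10 log₁₀(B) + NF
10 log₁₀(1.60×10⁷) = 72.04 dB
N = −174 + 72.04 + 7.39 = −94.57 dBm
SNR = P_sig − N = −82.2 − (−94.57) = 12.37 dB → 12.4 dB

12.4 dB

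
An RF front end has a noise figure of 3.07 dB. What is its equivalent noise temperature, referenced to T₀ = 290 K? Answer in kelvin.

298 K

F = 10^(3.07/10) = 2.02768
T_e = (F − 1)·T₀ = (2.02768 − 1) × 290 = 298 K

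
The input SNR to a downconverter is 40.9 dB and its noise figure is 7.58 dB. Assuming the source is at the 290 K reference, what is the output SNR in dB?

By definition F = SNR_in/SNR_out, so in dB: SNR_out = SNR_in − NF
SNR_out = 40.9 − 7.58 = 33.32 dB

33.32 dB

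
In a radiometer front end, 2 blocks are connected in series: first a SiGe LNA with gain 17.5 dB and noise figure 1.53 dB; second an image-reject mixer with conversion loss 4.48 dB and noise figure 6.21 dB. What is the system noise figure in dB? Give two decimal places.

Convert to linear (a loss of L dB is a gain of −L dB): F_i = 10^(NF_i/10), G_i = 10^(G_i,dB/10)
  Stage 1: F_1 = 10^(1.53/10) = 1.422, G_1 = 10^(17.5/10) = 56.23
  Stage 2: F_2 = 10^(6.21/10) = 4.178, G_2 = 10^(−4.48/10) = 0.3565
Friis cascade:
  F = 1.422 + (4.178 − 1)/56.23 = 1.479
NF = 10 log₁₀(1.479) = 1.70 dB

1.70 dB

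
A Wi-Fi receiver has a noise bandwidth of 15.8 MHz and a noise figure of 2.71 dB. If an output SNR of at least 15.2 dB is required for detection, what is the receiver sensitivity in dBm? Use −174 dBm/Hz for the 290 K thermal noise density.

Sensitivity = −174 + 10 log₁₀(B) + NF + SNR_min
= −174 + 71.99 + 2.71 + 15.2
= −84.10 dBm → −84.1 dBm

−84.1 dBm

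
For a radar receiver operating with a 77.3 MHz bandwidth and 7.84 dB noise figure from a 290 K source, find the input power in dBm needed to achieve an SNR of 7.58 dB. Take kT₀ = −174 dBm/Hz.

Sensitivity = −174 + 10 log₁₀(B) + NF + SNR_min
= −174 + 78.88 + 7.84 + 7.58
= −79.70 dBm → −79.7 dBm

−79.7 dBm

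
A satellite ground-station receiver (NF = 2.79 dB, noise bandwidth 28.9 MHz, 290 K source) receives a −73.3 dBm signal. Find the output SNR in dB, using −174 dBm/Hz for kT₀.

Noise floor: N = −174 + 10 log₁₀(B) + NF
10 log₁₀(2.89×10⁷) = 74.61 dB
N = −174 + 74.61 + 2.79 = −96.60 dBm
SNR = P_sig − N = −73.3 − (−96.60) = 23.30 dB → 23.3 dB

23.3 dB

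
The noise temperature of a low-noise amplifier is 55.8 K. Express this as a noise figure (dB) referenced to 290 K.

F = 1 + T_e/T₀ = 1 + 55.8/290 = 1.19241
NF = 10 log₁₀(1.19241) = 0.764 dB

0.764 dB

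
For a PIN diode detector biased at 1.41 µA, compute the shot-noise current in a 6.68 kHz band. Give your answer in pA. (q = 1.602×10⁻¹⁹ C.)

I_n = √(2qI·B)
2qI·B = 2 × 1.602×10⁻¹⁹ × 1.41×10⁻⁶ × 6.68×10³ = 3.02×10⁻²¹ A²
I_n = √(3.02×10⁻²¹) = 5.49×10⁻¹¹ A = 54.9 pA

54.9 pA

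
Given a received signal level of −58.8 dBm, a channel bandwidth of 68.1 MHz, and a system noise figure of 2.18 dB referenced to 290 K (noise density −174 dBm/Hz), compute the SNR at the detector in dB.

34.7 dB

Noise floor: N = −174 + 10 log₁₀(B) + NF
10 log₁₀(6.81×10⁷) = 78.33 dB
N = −174 + 78.33 + 2.18 = −93.49 dBm
SNR = P_sig − N = −58.8 − (−93.49) = 34.69 dB → 34.7 dB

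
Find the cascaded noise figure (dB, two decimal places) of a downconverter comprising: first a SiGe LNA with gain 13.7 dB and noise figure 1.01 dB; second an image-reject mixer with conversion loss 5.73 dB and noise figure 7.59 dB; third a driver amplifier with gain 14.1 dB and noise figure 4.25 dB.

Convert to linear (a loss of L dB is a gain of −L dB): F_i = 10^(NF_i/10), G_i = 10^(G_i,dB/10)
  Stage 1: F_1 = 10^(1.01/10) = 1.262, G_1 = 10^(13.7/10) = 23.44
  Stage 2: F_2 = 10^(7.59/10) = 5.741, G_2 = 10^(−5.73/10) = 0.2673
  Stage 3: F_3 = 10^(4.25/10) = 2.661, G_3 = 10^(14.1/10) = 25.70
Friis cascade:
  F = 1.262 + (5.741 − 1)/23.44 + (2.661 − 1)/6.266 = 1.729
NF = 10 log₁₀(1.729) = 2.38 dB

2.38 dB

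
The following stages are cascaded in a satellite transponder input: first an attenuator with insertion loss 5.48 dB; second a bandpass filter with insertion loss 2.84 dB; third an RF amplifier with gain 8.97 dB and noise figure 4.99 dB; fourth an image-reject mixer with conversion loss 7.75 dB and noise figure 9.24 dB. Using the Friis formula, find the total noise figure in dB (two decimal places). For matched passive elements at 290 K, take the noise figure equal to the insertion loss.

Convert to linear (a loss of L dB is a gain of −L dB): F_i = 10^(NF_i/10), G_i = 10^(G_i,dB/10)
  Stage 1: F_1 = 10^(5.48/10) = 3.532, G_1 = 10^(−5.48/10) = 0.2831
  Stage 2: F_2 = 10^(2.84/10) = 1.923, G_2 = 10^(−2.84/10) = 0.5200
  Stage 3: F_3 = 10^(4.99/10) = 3.155, G_3 = 10^(8.97/10) = 7.889
  Stage 4: F_4 = 10^(9.24/10) = 8.395, G_4 = 10^(−7.75/10) = 0.1679
Friis cascade:
  F = 3.532 + (1.923 − 1)/0.2831 + (3.155 − 1)/0.1472 + (8.395 − 1)/1.161 = 27.80
NF = 10 log₁₀(27.80) = 14.44 dB

14.44 dB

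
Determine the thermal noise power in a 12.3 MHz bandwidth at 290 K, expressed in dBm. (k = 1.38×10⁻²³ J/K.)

−103.1 dBm

P_n = kTB = 1.38×10⁻²³ × 290 × 1.23×10⁷ = 4.92×10⁻¹⁴ W
In dBm: 10 log₁₀(4.92×10⁻¹⁴ / 10⁻³) = −103.1 dBm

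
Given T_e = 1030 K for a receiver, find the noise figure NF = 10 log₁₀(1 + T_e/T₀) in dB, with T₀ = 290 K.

6.58 dB

F = 1 + T_e/T₀ = 1 + 1030/290 = 4.55172
NF = 10 log₁₀(4.55172) = 6.58 dB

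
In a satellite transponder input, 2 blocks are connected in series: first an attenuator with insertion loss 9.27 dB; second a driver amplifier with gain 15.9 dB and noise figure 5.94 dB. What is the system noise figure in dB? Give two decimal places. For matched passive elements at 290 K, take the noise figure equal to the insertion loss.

Convert to linear (a loss of L dB is a gain of −L dB): F_i = 10^(NF_i/10), G_i = 10^(G_i,dB/10)
  Stage 1: F_1 = 10^(9.27/10) = 8.453, G_1 = 10^(−9.27/10) = 0.1183
  Stage 2: F_2 = 10^(5.94/10) = 3.926, G_2 = 10^(15.9/10) = 38.90
Friis cascade:
  F = 8.453 + (3.926 − 1)/0.1183 = 33.19
NF = 10 log₁₀(33.19) = 15.21 dB

15.21 dB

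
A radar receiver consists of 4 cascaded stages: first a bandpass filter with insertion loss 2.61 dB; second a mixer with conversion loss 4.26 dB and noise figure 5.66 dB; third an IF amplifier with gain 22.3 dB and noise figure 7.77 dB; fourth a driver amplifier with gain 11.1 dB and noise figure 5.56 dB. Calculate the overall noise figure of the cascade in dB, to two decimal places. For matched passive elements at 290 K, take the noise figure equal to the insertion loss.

Convert to linear (a loss of L dB is a gain of −L dB): F_i = 10^(NF_i/10), G_i = 10^(G_i,dB/10)
  Stage 1: F_1 = 10^(2.61/10) = 1.824, G_1 = 10^(−2.61/10) = 0.5483
  Stage 2: F_2 = 10^(5.66/10) = 3.681, G_2 = 10^(−4.26/10) = 0.3750
  Stage 3: F_3 = 10^(7.77/10) = 5.984, G_3 = 10^(22.3/10) = 169.8
  Stage 4: F_4 = 10^(5.56/10) = 3.597, G_4 = 10^(11.1/10) = 12.88
Friis cascade:
  F = 1.824 + (3.681 − 1)/0.5483 + (5.984 − 1)/0.2056 + (3.597 − 1)/34.91 = 31.03
NF = 10 log₁₀(31.03) = 14.92 dB

14.92 dB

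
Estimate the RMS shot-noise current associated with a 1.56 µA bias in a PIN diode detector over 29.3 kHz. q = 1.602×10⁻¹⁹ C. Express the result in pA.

121 pA

I_n = √(2qI·B)
2qI·B = 2 × 1.602×10⁻¹⁹ × 1.56×10⁻⁶ × 2.93×10⁴ = 1.46×10⁻²⁰ A²
I_n = √(1.46×10⁻²⁰) = 1.21×10⁻¹⁰ A = 121 pA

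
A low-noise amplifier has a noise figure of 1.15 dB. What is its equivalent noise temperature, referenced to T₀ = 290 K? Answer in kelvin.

87.9 K

F = 10^(1.15/10) = 1.30317
T_e = (F − 1)·T₀ = (1.30317 − 1) × 290 = 87.9 K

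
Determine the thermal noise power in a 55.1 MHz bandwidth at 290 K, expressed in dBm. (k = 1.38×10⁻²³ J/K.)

−96.6 dBm

P_n = kTB = 1.38×10⁻²³ × 290 × 5.51×10⁷ = 2.21×10⁻¹³ W
In dBm: 10 log₁₀(2.21×10⁻¹³ / 10⁻³) = −96.6 dBm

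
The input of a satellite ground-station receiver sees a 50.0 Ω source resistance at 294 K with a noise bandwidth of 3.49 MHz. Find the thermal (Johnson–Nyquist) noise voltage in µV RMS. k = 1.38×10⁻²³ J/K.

1.68 µV

V_n = √(4kTRB)
4kTRB = 4 × 1.38×10⁻²³ × 294 × 5.00×10¹ × 3.49×10⁶ = 2.83×10⁻¹² V²
V_n = √(2.83×10⁻¹²) = 1.68×10⁻⁶ V = 1.68 µV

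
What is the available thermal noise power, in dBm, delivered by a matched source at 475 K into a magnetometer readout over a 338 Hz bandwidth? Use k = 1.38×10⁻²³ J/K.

−146.5 dBm

P_n = kTB = 1.38×10⁻²³ × 475 × 3.38×10² = 2.22×10⁻¹⁸ W
In dBm: 10 log₁₀(2.22×10⁻¹⁸ / 10⁻³) = −146.5 dBm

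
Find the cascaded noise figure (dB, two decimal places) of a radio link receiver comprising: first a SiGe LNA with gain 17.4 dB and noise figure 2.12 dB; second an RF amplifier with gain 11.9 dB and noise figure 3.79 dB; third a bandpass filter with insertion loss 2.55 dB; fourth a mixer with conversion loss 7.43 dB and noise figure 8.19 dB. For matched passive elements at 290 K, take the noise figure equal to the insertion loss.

Convert to linear (a loss of L dB is a gain of −L dB): F_i = 10^(NF_i/10), G_i = 10^(G_i,dB/10)
  Stage 1: F_1 = 10^(2.12/10) = 1.629, G_1 = 10^(17.4/10) = 54.95
  Stage 2: F_2 = 10^(3.79/10) = 2.393, G_2 = 10^(11.9/10) = 15.49
  Stage 3: F_3 = 10^(2.55/10) = 1.799, G_3 = 10^(−2.55/10) = 0.5559
  Stage 4: F_4 = 10^(8.19/10) = 6.592, G_4 = 10^(−7.43/10) = 0.1807
Friis cascade:
  F = 1.629 + (2.393 − 1)/54.95 + (1.799 − 1)/851.1 + (6.592 − 1)/473.2 = 1.667
NF = 10 log₁₀(1.667) = 2.22 dB

2.22 dB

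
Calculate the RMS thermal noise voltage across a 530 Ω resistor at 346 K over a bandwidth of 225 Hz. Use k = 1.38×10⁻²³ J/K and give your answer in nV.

V_n = √(4kTRB)
4kTRB = 4 × 1.38×10⁻²³ × 346 × 5.30×10² × 2.25×10² = 2.28×10⁻¹⁵ V²
V_n = √(2.28×10⁻¹⁵) = 4.77×10⁻⁸ V = 47.7 nV

47.7 nV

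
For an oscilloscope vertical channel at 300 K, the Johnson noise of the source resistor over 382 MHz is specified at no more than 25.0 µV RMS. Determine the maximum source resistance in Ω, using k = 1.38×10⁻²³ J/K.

Johnson–Nyquist: V_n = √(4kTRB) ⇒ R = V_n² / (4kTB)
4kTB = 4 × 1.38×10⁻²³ × 300 × 3.82×10⁸ = 6.33×10⁻¹²
R = (2.50×10⁻⁵)² / 6.33×10⁻¹² = 9.88×10¹ Ω = 98.8 Ω

98.8 Ω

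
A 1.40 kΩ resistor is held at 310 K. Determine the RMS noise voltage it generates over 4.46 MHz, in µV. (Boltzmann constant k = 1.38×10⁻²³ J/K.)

10.3 µV

V_n = √(4kTRB)
4kTRB = 4 × 1.38×10⁻²³ × 310 × 1.40×10³ × 4.46×10⁶ = 1.07×10⁻¹⁰ V²
V_n = √(1.07×10⁻¹⁰) = 1.03×10⁻⁵ V = 10.3 µV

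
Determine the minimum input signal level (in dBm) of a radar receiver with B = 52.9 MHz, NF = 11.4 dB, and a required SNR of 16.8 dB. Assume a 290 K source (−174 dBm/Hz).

−68.6 dBm

Sensitivity = −174 + 10 log₁₀(B) + NF + SNR_min
= −174 + 77.23 + 11.4 + 16.8
= −68.57 dBm → −68.6 dBm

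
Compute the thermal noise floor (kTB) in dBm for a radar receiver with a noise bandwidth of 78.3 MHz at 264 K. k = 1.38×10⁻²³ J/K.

−95.4 dBm

P_n = kTB = 1.38×10⁻²³ × 264 × 7.83×10⁷ = 2.85×10⁻¹³ W
In dBm: 10 log₁₀(2.85×10⁻¹³ / 10⁻³) = −95.4 dBm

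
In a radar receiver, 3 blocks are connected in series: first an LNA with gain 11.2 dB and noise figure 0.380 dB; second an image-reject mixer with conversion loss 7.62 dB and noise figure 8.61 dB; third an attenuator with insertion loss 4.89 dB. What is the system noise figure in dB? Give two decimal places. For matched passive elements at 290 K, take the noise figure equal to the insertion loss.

Convert to linear (a loss of L dB is a gain of −L dB): F_i = 10^(NF_i/10), G_i = 10^(G_i,dB/10)
  Stage 1: F_1 = 10^(0.380/10) = 1.091, G_1 = 10^(11.2/10) = 13.18
  Stage 2: F_2 = 10^(8.61/10) = 7.261, G_2 = 10^(−7.62/10) = 0.1730
  Stage 3: F_3 = 10^(4.89/10) = 3.083, G_3 = 10^(−4.89/10) = 0.3243
Friis cascade:
  F = 1.091 + (7.261 − 1)/13.18 + (3.083 − 1)/2.280 = 2.480
NF = 10 log₁₀(2.480) = 3.94 dB

3.94 dB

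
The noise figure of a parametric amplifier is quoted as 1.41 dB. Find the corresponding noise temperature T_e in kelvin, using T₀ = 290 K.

111 K

F = 10^(1.41/10) = 1.38357
T_e = (F − 1)·T₀ = (1.38357 − 1) × 290 = 111 K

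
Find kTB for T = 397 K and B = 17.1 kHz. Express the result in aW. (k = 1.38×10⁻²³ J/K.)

P_n = kTB = 1.38×10⁻²³ × 397 × 1.71×10⁴ = 9.37×10⁻¹⁷ W = 93.7 aW

93.7 aW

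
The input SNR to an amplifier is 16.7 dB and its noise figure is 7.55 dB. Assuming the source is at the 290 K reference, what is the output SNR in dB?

9.15 dB

By definition F = SNR_in/SNR_out, so in dB: SNR_out = SNR_in − NF
SNR_out = 16.7 − 7.55 = 9.15 dB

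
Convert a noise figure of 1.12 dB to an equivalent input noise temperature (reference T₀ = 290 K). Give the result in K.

85.3 K

F = 10^(1.12/10) = 1.2942
T_e = (F − 1)·T₀ = (1.2942 − 1) × 290 = 85.3 K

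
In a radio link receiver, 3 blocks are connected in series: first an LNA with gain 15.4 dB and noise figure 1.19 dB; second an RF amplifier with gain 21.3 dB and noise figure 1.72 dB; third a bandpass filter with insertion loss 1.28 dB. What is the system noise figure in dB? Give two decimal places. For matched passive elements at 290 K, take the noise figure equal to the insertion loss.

Convert to linear (a loss of L dB is a gain of −L dB): F_i = 10^(NF_i/10), G_i = 10^(G_i,dB/10)
  Stage 1: F_1 = 10^(1.19/10) = 1.315, G_1 = 10^(15.4/10) = 34.67
  Stage 2: F_2 = 10^(1.72/10) = 1.486, G_2 = 10^(21.3/10) = 134.9
  Stage 3: F_3 = 10^(1.28/10) = 1.343, G_3 = 10^(−1.28/10) = 0.7447
Friis cascade:
  F = 1.315 + (1.486 − 1)/34.67 + (1.343 − 1)/4677 = 1.329
NF = 10 log₁₀(1.329) = 1.24 dB

1.24 dB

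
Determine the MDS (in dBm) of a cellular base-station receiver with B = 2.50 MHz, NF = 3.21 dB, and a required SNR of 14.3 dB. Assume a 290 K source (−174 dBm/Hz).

−92.5 dBm

Sensitivity = −174 + 10 log₁₀(B) + NF + SNR_min
= −174 + 63.98 + 3.21 + 14.3
= −92.51 dBm → −92.5 dBm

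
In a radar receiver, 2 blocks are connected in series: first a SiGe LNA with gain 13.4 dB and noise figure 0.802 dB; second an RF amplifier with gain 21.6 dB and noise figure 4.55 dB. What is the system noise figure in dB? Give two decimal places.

Convert to linear (a loss of L dB is a gain of −L dB): F_i = 10^(NF_i/10), G_i = 10^(G_i,dB/10)
  Stage 1: F_1 = 10^(0.802/10) = 1.203, G_1 = 10^(13.4/10) = 21.88
  Stage 2: F_2 = 10^(4.55/10) = 2.851, G_2 = 10^(21.6/10) = 144.5
Friis cascade:
  F = 1.203 + (2.851 − 1)/21.88 = 1.287
NF = 10 log₁₀(1.287) = 1.10 dB

1.10 dB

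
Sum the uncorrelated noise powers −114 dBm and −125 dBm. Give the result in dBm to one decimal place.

Convert to linear, add, convert back:
P₁ = 3.98×10⁻¹⁵ W, P₂ = 3.16×10⁻¹⁶ W
P_tot = 4.30×10⁻¹⁵ W → 10 log₁₀(P_tot / 10⁻³) = −113.7 dBm

−113.7 dBm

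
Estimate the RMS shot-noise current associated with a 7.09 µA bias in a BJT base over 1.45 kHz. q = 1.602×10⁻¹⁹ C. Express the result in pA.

57.4 pA

I_n = √(2qI·B)
2qI·B = 2 × 1.602×10⁻¹⁹ × 7.09×10⁻⁶ × 1.45×10³ = 3.29×10⁻²¹ A²
I_n = √(3.29×10⁻²¹) = 5.74×10⁻¹¹ A = 57.4 pA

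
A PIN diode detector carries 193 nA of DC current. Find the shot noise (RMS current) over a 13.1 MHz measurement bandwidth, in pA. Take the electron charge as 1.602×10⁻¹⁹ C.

I_n = √(2qI·B)
2qI·B = 2 × 1.602×10⁻¹⁹ × 1.93×10⁻⁷ × 1.31×10⁷ = 8.10×10⁻¹⁹ A²
I_n = √(8.10×10⁻¹⁹) = 9.00×10⁻¹⁰ A = 900 pA

900 pA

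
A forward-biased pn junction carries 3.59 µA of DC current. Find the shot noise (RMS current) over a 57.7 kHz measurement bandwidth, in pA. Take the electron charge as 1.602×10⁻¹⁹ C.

258 pA

I_n = √(2qI·B)
2qI·B = 2 × 1.602×10⁻¹⁹ × 3.59×10⁻⁶ × 5.77×10⁴ = 6.64×10⁻²⁰ A²
I_n = √(6.64×10⁻²⁰) = 2.58×10⁻¹⁰ A = 258 pA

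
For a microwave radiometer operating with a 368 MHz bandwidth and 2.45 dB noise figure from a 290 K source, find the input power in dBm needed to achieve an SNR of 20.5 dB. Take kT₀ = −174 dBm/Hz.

Sensitivity = −174 + 10 log₁₀(B) + NF + SNR_min
= −174 + 85.66 + 2.45 + 20.5
= −65.39 dBm → −65.4 dBm

−65.4 dBm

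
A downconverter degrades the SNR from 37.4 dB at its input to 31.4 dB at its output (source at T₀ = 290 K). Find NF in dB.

6.0 dB

NF (dB) = SNR_in(dB) − SNR_out(dB) when the source is at T₀
NF = 37.4 − 31.4 = 6.0 dB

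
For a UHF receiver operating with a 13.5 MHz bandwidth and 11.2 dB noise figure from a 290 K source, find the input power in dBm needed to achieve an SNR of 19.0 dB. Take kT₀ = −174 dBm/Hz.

Sensitivity = −174 + 10 log₁₀(B) + NF + SNR_min
= −174 + 71.3 + 11.2 + 19.0
= −72.5 dBm → −72.5 dBm

−72.5 dBm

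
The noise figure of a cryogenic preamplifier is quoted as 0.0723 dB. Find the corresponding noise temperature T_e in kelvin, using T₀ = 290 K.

4.87 K

F = 10^(0.0723/10) = 1.01679
T_e = (F − 1)·T₀ = (1.01679 − 1) × 290 = 4.87 K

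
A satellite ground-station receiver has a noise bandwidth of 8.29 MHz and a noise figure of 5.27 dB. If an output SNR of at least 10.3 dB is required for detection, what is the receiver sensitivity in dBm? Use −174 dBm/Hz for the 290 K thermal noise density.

Sensitivity = −174 + 10 log₁₀(B) + NF + SNR_min
= −174 + 69.19 + 5.27 + 10.3
= −89.24 dBm → −89.2 dBm

−89.2 dBm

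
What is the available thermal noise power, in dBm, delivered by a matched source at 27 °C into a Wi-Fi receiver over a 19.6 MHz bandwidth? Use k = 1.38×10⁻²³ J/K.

−100.9 dBm

T = 27 °C + 273.15 = 300.15 K
P_n = kTB = 1.38×10⁻²³ × 300.15 × 1.96×10⁷ = 8.12×10⁻¹⁴ W
In dBm: 10 log₁₀(8.12×10⁻¹⁴ / 10⁻³) = −100.9 dBm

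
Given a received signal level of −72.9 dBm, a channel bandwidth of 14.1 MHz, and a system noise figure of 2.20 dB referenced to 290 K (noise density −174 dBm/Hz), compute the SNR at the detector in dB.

27.4 dB

Noise floor: N = −174 + 10 log₁₀(B) + NF
10 log₁₀(1.41×10⁷) = 71.49 dB
N = −174 + 71.49 + 2.20 = −100.31 dBm
SNR = P_sig − N = −72.9 − (−100.31) = 27.41 dB → 27.4 dB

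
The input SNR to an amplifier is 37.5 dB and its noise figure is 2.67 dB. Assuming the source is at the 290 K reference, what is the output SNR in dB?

34.83 dB

By definition F = SNR_in/SNR_out, so in dB: SNR_out = SNR_in − NF
SNR_out = 37.5 − 2.67 = 34.83 dB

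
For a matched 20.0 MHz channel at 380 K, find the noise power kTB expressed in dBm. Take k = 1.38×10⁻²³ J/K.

−99.8 dBm

P_n = kTB = 1.38×10⁻²³ × 380 × 2.00×10⁷ = 1.05×10⁻¹³ W
In dBm: 10 log₁₀(1.05×10⁻¹³ / 10⁻³) = −99.8 dBm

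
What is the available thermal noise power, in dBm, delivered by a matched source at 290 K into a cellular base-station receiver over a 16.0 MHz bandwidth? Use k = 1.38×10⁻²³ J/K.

−101.9 dBm

P_n = kTB = 1.38×10⁻²³ × 290 × 1.60×10⁷ = 6.40×10⁻¹⁴ W
In dBm: 10 log₁₀(6.40×10⁻¹⁴ / 10⁻³) = −101.9 dBm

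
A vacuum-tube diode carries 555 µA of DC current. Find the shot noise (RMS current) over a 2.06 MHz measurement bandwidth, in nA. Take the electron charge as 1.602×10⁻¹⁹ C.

19.1 nA

I_n = √(2qI·B)
2qI·B = 2 × 1.602×10⁻¹⁹ × 5.55×10⁻⁴ × 2.06×10⁶ = 3.66×10⁻¹⁶ A²
I_n = √(3.66×10⁻¹⁶) = 1.91×10⁻⁸ A = 19.1 nA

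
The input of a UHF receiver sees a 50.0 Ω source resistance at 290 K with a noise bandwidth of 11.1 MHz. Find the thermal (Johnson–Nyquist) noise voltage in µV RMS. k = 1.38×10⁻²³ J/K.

V_n = √(4kTRB)
4kTRB = 4 × 1.38×10⁻²³ × 290 × 5.00×10¹ × 1.11×10⁷ = 8.88×10⁻¹² V²
V_n = √(8.88×10⁻¹²) = 2.98×10⁻⁶ V = 2.98 µV

2.98 µV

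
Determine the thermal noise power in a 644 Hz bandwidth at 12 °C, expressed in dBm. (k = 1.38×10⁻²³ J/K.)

−146.0 dBm

T = 12 °C + 273.15 = 285.15 K
P_n = kTB = 1.38×10⁻²³ × 285.15 × 6.44×10² = 2.53×10⁻¹⁸ W
In dBm: 10 log₁₀(2.53×10⁻¹⁸ / 10⁻³) = −146.0 dBm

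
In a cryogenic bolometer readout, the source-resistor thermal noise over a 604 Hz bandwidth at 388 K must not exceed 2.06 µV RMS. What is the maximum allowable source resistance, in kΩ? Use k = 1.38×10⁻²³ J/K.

Johnson–Nyquist: V_n = √(4kTRB) ⇒ R = V_n² / (4kTB)
4kTB = 4 × 1.38×10⁻²³ × 388 × 6.04×10² = 1.29×10⁻¹⁷
R = (2.06×10⁻⁶)² / 1.29×10⁻¹⁷ = 3.28×10⁵ Ω = 328 kΩ

328 kΩ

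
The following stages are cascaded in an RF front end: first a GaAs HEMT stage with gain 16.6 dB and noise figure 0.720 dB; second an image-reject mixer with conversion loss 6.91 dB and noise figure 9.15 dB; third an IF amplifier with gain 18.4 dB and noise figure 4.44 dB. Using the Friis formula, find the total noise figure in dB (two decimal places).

Convert to linear (a loss of L dB is a gain of −L dB): F_i = 10^(NF_i/10), G_i = 10^(G_i,dB/10)
  Stage 1: F_1 = 10^(0.720/10) = 1.180, G_1 = 10^(16.6/10) = 45.71
  Stage 2: F_2 = 10^(9.15/10) = 8.222, G_2 = 10^(−6.91/10) = 0.2037
  Stage 3: F_3 = 10^(4.44/10) = 2.780, G_3 = 10^(18.4/10) = 69.18
Friis cascade:
  F = 1.180 + (8.222 − 1)/45.71 + (2.780 − 1)/9.311 = 1.529
NF = 10 log₁₀(1.529) = 1.85 dB

1.85 dB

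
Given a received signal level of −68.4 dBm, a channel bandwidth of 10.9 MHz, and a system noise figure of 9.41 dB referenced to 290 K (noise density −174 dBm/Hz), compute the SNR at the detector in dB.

25.8 dB

Noise floor: N = −174 + 10 log₁₀(B) + NF
10 log₁₀(1.09×10⁷) = 70.37 dB
N = −174 + 70.37 + 9.41 = −94.22 dBm
SNR = P_sig − N = −68.4 − (−94.22) = 25.82 dB → 25.8 dB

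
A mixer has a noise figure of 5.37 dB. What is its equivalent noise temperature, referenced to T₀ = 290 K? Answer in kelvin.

F = 10^(5.37/10) = 3.4435
T_e = (F − 1)·T₀ = (3.4435 − 1) × 290 = 709 K

709 K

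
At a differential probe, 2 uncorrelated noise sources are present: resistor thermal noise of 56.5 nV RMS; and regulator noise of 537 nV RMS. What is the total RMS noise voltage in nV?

540 nV

Uncorrelated sources add in power (mean-square): V_tot = √(ΣV_i²)
V_tot = √[(5.65×10⁻⁸)² + (5.37×10⁻⁷)²] = 5.40×10⁻⁷ V = 540 nV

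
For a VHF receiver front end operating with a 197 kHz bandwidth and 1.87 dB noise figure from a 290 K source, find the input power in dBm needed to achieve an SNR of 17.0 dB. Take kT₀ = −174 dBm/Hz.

Sensitivity = −174 + 10 log₁₀(B) + NF + SNR_min
= −174 + 52.94 + 1.87 + 17.0
= −102.19 dBm → −102.2 dBm

−102.2 dBm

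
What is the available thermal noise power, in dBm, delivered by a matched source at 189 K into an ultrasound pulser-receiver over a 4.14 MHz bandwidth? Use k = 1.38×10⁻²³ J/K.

P_n = kTB = 1.38×10⁻²³ × 189 × 4.14×10⁶ = 1.08×10⁻¹⁴ W
In dBm: 10 log₁₀(1.08×10⁻¹⁴ / 10⁻³) = −109.7 dBm

−109.7 dBm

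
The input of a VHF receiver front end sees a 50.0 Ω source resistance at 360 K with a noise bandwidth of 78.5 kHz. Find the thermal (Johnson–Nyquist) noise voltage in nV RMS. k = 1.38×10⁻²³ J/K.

279 nV

V_n = √(4kTRB)
4kTRB = 4 × 1.38×10⁻²³ × 360 × 5.00×10¹ × 7.85×10⁴ = 7.80×10⁻¹⁴ V²
V_n = √(7.80×10⁻¹⁴) = 2.79×10⁻⁷ V = 279 nV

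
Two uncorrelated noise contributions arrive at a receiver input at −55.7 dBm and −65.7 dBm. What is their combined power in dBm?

−55.3 dBm

Convert to linear, add, convert back:
P₁ = 2.69×10⁻⁹ W, P₂ = 2.69×10⁻¹⁰ W
P_tot = 2.96×10⁻⁹ W → 10 log₁₀(P_tot / 10⁻³) = −55.3 dBm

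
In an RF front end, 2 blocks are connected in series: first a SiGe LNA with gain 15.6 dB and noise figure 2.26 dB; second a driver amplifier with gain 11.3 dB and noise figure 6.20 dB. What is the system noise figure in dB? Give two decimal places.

Convert to linear (a loss of L dB is a gain of −L dB): F_i = 10^(NF_i/10), G_i = 10^(G_i,dB/10)
  Stage 1: F_1 = 10^(2.26/10) = 1.683, G_1 = 10^(15.6/10) = 36.31
  Stage 2: F_2 = 10^(6.20/10) = 4.169, G_2 = 10^(11.3/10) = 13.49
Friis cascade:
  F = 1.683 + (4.169 − 1)/36.31 = 1.770
NF = 10 log₁₀(1.770) = 2.48 dB

2.48 dB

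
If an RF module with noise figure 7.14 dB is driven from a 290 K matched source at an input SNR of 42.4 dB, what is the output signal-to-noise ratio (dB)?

By definition F = SNR_in/SNR_out, so in dB: SNR_out = SNR_in − NF
SNR_out = 42.4 − 7.14 = 35.26 dB

35.26 dB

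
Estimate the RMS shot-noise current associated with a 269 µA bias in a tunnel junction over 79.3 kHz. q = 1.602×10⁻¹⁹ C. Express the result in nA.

2.61 nA

I_n = √(2qI·B)
2qI·B = 2 × 1.602×10⁻¹⁹ × 2.69×10⁻⁴ × 7.93×10⁴ = 6.83×10⁻¹⁸ A²
I_n = √(6.83×10⁻¹⁸) = 2.61×10⁻⁹ A = 2.61 nA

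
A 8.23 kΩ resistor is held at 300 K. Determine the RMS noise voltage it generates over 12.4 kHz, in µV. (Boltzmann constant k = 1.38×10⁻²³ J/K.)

V_n = √(4kTRB)
4kTRB = 4 × 1.38×10⁻²³ × 300 × 8.23×10³ × 1.24×10⁴ = 1.69×10⁻¹² V²
V_n = √(1.69×10⁻¹²) = 1.30×10⁻⁶ V = 1.30 µV

1.30 µV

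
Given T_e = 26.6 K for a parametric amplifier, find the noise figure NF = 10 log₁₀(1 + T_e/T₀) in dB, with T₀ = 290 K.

0.381 dB

F = 1 + T_e/T₀ = 1 + 26.6/290 = 1.09172
NF = 10 log₁₀(1.09172) = 0.381 dB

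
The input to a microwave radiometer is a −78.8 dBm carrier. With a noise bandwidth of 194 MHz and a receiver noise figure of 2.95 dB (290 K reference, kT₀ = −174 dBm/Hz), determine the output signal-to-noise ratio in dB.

9.4 dB

Noise floor: N = −174 + 10 log₁₀(B) + NF
10 log₁₀(1.94×10⁸) = 82.88 dB
N = −174 + 82.88 + 2.95 = −88.17 dBm
SNR = P_sig − N = −78.8 − (−88.17) = 9.37 dB → 9.4 dB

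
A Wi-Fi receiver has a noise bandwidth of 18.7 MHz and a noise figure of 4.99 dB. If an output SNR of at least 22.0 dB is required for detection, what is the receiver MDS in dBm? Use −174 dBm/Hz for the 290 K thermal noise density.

−74.3 dBm

Sensitivity = −174 + 10 log₁₀(B) + NF + SNR_min
= −174 + 72.72 + 4.99 + 22.0
= −74.29 dBm → −74.3 dBm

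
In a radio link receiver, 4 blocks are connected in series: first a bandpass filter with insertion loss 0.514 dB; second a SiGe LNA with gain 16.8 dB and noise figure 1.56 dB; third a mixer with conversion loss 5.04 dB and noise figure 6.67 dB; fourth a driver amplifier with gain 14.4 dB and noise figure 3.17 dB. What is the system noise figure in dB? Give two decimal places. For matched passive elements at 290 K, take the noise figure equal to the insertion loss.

2.50 dB

Convert to linear (a loss of L dB is a gain of −L dB): F_i = 10^(NF_i/10), G_i = 10^(G_i,dB/10)
  Stage 1: F_1 = 10^(0.514/10) = 1.126, G_1 = 10^(−0.514/10) = 0.8884
  Stage 2: F_2 = 10^(1.56/10) = 1.432, G_2 = 10^(16.8/10) = 47.86
  Stage 3: F_3 = 10^(6.67/10) = 4.645, G_3 = 10^(−5.04/10) = 0.3133
  Stage 4: F_4 = 10^(3.17/10) = 2.075, G_4 = 10^(14.4/10) = 27.54
Friis cascade:
  F = 1.126 + (1.432 − 1)/0.8884 + (4.645 − 1)/42.52 + (2.075 − 1)/13.32 = 1.779
NF = 10 log₁₀(1.779) = 2.50 dB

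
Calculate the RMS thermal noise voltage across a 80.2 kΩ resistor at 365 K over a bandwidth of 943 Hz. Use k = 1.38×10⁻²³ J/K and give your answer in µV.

V_n = √(4kTRB)
4kTRB = 4 × 1.38×10⁻²³ × 365 × 8.02×10⁴ × 9.43×10² = 1.52×10⁻¹² V²
V_n = √(1.52×10⁻¹²) = 1.23×10⁻⁶ V = 1.23 µV

1.23 µV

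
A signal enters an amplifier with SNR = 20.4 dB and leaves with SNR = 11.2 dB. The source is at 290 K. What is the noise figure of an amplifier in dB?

NF (dB) = SNR_in(dB) − SNR_out(dB) when the source is at T₀
NF = 20.4 − 11.2 = 9.2 dB

9.2 dB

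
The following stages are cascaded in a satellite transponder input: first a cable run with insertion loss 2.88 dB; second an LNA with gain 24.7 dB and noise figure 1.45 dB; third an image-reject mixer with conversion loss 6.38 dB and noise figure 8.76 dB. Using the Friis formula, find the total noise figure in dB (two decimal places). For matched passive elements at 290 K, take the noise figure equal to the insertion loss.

Convert to linear (a loss of L dB is a gain of −L dB): F_i = 10^(NF_i/10), G_i = 10^(G_i,dB/10)
  Stage 1: F_1 = 10^(2.88/10) = 1.941, G_1 = 10^(−2.88/10) = 0.5152
  Stage 2: F_2 = 10^(1.45/10) = 1.396, G_2 = 10^(24.7/10) = 295.1
  Stage 3: F_3 = 10^(8.76/10) = 7.516, G_3 = 10^(−6.38/10) = 0.2301
Friis cascade:
  F = 1.941 + (1.396 − 1)/0.5152 + (7.516 − 1)/152.1 = 2.753
NF = 10 log₁₀(2.753) = 4.40 dB

4.40 dB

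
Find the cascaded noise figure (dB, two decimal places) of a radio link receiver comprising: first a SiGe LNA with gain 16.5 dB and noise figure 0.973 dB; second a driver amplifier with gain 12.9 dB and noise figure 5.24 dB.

1.15 dB

Convert to linear (a loss of L dB is a gain of −L dB): F_i = 10^(NF_i/10), G_i = 10^(G_i,dB/10)
  Stage 1: F_1 = 10^(0.973/10) = 1.251, G_1 = 10^(16.5/10) = 44.67
  Stage 2: F_2 = 10^(5.24/10) = 3.342, G_2 = 10^(12.9/10) = 19.50
Friis cascade:
  F = 1.251 + (3.342 − 1)/44.67 = 1.304
NF = 10 log₁₀(1.304) = 1.15 dB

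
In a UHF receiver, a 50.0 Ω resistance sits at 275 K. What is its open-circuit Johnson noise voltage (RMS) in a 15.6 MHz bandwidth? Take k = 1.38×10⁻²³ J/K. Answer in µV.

V_n = √(4kTRB)
4kTRB = 4 × 1.38×10⁻²³ × 275 × 5.00×10¹ × 1.56×10⁷ = 1.18×10⁻¹¹ V²
V_n = √(1.18×10⁻¹¹) = 3.44×10⁻⁶ V = 3.44 µV

3.44 µV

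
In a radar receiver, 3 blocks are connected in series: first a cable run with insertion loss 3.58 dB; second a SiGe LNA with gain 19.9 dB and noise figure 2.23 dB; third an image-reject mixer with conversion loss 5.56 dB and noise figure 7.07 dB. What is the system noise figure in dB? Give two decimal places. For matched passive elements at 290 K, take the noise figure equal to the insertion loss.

Convert to linear (a loss of L dB is a gain of −L dB): F_i = 10^(NF_i/10), G_i = 10^(G_i,dB/10)
  Stage 1: F_1 = 10^(3.58/10) = 2.280, G_1 = 10^(−3.58/10) = 0.4385
  Stage 2: F_2 = 10^(2.23/10) = 1.671, G_2 = 10^(19.9/10) = 97.72
  Stage 3: F_3 = 10^(7.07/10) = 5.093, G_3 = 10^(−5.56/10) = 0.2780
Friis cascade:
  F = 2.280 + (1.671 − 1)/0.4385 + (5.093 − 1)/42.85 = 3.906
NF = 10 log₁₀(3.906) = 5.92 dB

5.92 dB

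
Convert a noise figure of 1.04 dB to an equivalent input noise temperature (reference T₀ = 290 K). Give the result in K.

78.5 K

F = 10^(1.04/10) = 1.27057
T_e = (F − 1)·T₀ = (1.27057 − 1) × 290 = 78.5 K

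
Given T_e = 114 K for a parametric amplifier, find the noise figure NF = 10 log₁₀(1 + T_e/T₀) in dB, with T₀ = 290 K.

1.44 dB

F = 1 + T_e/T₀ = 1 + 114/290 = 1.3931
NF = 10 log₁₀(1.3931) = 1.44 dB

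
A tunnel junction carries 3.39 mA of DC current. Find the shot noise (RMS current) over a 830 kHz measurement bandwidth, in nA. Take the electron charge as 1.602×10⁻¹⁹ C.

30.0 nA

I_n = √(2qI·B)
2qI·B = 2 × 1.602×10⁻¹⁹ × 3.39×10⁻³ × 8.30×10⁵ = 9.02×10⁻¹⁶ A²
I_n = √(9.02×10⁻¹⁶) = 3.00×10⁻⁸ A = 30.0 nA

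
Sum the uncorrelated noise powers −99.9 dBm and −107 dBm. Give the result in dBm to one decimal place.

−99.1 dBm

Convert to linear, add, convert back:
P₁ = 1.02×10⁻¹³ W, P₂ = 2.00×10⁻¹⁴ W
P_tot = 1.22×10⁻¹³ W → 10 log₁₀(P_tot / 10⁻³) = −99.1 dBm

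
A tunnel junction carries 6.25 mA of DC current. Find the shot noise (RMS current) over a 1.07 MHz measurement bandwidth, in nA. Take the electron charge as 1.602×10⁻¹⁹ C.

I_n = √(2qI·B)
2qI·B = 2 × 1.602×10⁻¹⁹ × 6.25×10⁻³ × 1.07×10⁶ = 2.14×10⁻¹⁵ A²
I_n = √(2.14×10⁻¹⁵) = 4.63×10⁻⁸ A = 46.3 nA

46.3 nA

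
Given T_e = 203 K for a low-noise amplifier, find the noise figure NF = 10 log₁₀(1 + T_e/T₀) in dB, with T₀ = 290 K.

F = 1 + T_e/T₀ = 1 + 203/290 = 1.7
NF = 10 log₁₀(1.7) = 2.30 dB

2.30 dB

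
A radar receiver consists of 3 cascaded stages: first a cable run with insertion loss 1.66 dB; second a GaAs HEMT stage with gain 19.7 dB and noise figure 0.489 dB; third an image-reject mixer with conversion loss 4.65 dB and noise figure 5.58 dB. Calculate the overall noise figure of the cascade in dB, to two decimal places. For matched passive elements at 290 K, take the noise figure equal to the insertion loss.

Convert to linear (a loss of L dB is a gain of −L dB): F_i = 10^(NF_i/10), G_i = 10^(G_i,dB/10)
  Stage 1: F_1 = 10^(1.66/10) = 1.466, G_1 = 10^(−1.66/10) = 0.6823
  Stage 2: F_2 = 10^(0.489/10) = 1.119, G_2 = 10^(19.7/10) = 93.33
  Stage 3: F_3 = 10^(5.58/10) = 3.614, G_3 = 10^(−4.65/10) = 0.3428
Friis cascade:
  F = 1.466 + (1.119 − 1)/0.6823 + (3.614 − 1)/63.68 = 1.681
NF = 10 log₁₀(1.681) = 2.26 dB

2.26 dB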